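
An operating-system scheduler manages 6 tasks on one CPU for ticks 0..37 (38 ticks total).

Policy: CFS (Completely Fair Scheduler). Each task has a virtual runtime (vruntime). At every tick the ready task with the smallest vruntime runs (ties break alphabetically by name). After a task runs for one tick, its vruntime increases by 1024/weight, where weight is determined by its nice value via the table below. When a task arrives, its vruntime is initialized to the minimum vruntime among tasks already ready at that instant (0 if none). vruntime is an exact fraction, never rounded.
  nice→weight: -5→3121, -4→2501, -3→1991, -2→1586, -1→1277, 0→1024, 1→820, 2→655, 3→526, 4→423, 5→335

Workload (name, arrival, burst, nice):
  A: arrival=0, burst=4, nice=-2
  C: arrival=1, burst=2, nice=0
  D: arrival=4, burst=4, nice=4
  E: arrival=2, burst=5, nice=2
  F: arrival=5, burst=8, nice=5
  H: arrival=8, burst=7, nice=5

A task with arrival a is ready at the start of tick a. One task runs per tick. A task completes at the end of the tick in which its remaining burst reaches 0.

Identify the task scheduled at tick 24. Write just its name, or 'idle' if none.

running at tick 24 = H

t=0: vr[A=0] → run A
t=1: vr[A=512/793 C=512/793] → run A
t=2: vr[A=1024/793 C=512/793 E=512/793] → run C
t=3: vr[A=1024/793 C=1305/793 E=512/793] → run E
t=4: vr[A=1024/793 C=1305/793 D=1024/793 E=1147392/519415] → run A
t=5: vr[A=1536/793 C=1305/793 D=1024/793 E=1147392/519415 F=1024/793] → run D
t=6: vr[A=1536/793 C=1305/793 D=1245184/335439 E=1147392/519415 F=1024/793] → run F
t=7: vr[A=1536/793 C=1305/793 D=1245184/335439 E=1147392/519415 F=1155072/265655] → run C
t=8: vr[A=1536/793 D=1245184/335439 E=1147392/519415 F=1155072/265655 H=1536/793] → run A
t=9: vr[D=1245184/335439 E=1147392/519415 F=1155072/265655 H=1536/793] → run H
t=10: vr[D=1245184/335439 E=1147392/519415 F=1155072/265655 H=1326592/265655] → run E
t=11: vr[D=1245184/335439 E=1959424/519415 F=1155072/265655 H=1326592/265655] → run D
t=12: vr[D=2057216/335439 E=1959424/519415 F=1155072/265655 H=1326592/265655] → run E
t=13: vr[D=2057216/335439 E=2771456/519415 F=1155072/265655 H=1326592/265655] → run F
t=14: vr[D=2057216/335439 E=2771456/519415 F=1967104/265655 H=1326592/265655] → run H
t=15: vr[D=2057216/335439 E=2771456/519415 F=1967104/265655 H=2138624/265655] → run E
t=16: vr[D=2057216/335439 E=3583488/519415 F=1967104/265655 H=2138624/265655] → run D
t=17: vr[D=956416/111813 E=3583488/519415 F=1967104/265655 H=2138624/265655] → run E
t=18: vr[D=956416/111813 F=1967104/265655 H=2138624/265655] → run F
t=19: vr[D=956416/111813 F=2779136/265655 H=2138624/265655] → run H
t=20: vr[D=956416/111813 F=2779136/265655 H=2950656/265655] → run D
t=21: vr[F=2779136/265655 H=2950656/265655] → run F
t=22: vr[F=3591168/265655 H=2950656/265655] → run H
t=23: vr[F=3591168/265655 H=3762688/265655] → run F
t=24: vr[F=880640/53131 H=3762688/265655] → run H
t=25: vr[F=880640/53131 H=914944/53131] → run F
t=26: vr[F=5215232/265655 H=914944/53131] → run H
t=27: vr[F=5215232/265655 H=5386752/265655] → run F
t=28: vr[F=6027264/265655 H=5386752/265655] → run H
t=29: vr[F=6027264/265655] → run F
t=30: (idle)
t=31: (idle)
t=32: (idle)
t=33: (idle)
t=34: (idle)
t=35: (idle)
t=36: (idle)
t=37: (idle)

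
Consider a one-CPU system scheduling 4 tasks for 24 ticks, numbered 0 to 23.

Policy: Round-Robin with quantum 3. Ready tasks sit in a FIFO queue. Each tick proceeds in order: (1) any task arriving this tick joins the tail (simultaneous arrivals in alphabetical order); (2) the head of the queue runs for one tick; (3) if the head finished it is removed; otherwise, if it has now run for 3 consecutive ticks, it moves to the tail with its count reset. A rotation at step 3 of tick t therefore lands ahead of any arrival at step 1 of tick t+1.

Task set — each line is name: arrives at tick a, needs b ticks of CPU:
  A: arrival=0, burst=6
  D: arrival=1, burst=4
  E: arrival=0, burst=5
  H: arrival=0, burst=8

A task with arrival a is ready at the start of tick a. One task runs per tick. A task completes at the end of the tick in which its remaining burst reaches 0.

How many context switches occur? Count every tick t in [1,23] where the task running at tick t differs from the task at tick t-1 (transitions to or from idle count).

t=0: queue=[A,E,H] q_used=0 → run A
t=1: queue=[A,E,H,D] q_used=1 → run A
t=2: queue=[A,E,H,D] q_used=2 → run A
t=3: queue=[E,H,D,A] q_used=0 → run E
t=4: queue=[E,H,D,A] q_used=1 → run E
t=5: queue=[E,H,D,A] q_used=2 → run E
t=6: queue=[H,D,A,E] q_used=0 → run H
t=7: queue=[H,D,A,E] q_used=1 → run H
t=8: queue=[H,D,A,E] q_used=2 → run H
t=9: queue=[D,A,E,H] q_used=0 → run D
t=10: queue=[D,A,E,H] q_used=1 → run D
t=11: queue=[D,A,E,H] q_used=2 → run D
t=12: queue=[A,E,H,D] q_used=0 → run A
t=13: queue=[A,E,H,D] q_used=1 → run A
t=14: queue=[A,E,H,D] q_used=2 → run A
t=15: queue=[E,H,D] q_used=0 → run E
t=16: queue=[E,H,D] q_used=1 → run E
t=17: queue=[H,D] q_used=0 → run H
t=18: queue=[H,D] q_used=1 → run H
t=19: queue=[H,D] q_used=2 → run H
t=20: queue=[D,H] q_used=0 → run D
t=21: queue=[H] q_used=0 → run H
t=22: queue=[H] q_used=1 → run H
t=23: (idle)

context switches = 9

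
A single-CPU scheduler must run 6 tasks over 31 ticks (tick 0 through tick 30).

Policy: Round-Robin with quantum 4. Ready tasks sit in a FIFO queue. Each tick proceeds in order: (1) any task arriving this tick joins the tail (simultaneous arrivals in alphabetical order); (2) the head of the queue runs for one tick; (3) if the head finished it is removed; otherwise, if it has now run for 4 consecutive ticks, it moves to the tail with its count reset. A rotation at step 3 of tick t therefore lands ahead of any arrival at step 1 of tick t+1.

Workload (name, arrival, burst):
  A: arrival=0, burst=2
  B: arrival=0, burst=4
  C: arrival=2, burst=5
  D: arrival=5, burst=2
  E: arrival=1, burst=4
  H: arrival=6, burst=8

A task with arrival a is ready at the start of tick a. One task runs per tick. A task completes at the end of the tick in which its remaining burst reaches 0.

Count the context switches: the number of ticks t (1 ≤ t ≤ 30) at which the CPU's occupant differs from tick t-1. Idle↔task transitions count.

context switches = 8

t=0: queue=[A,B] q_used=0 → run A
t=1: queue=[A,B,E] q_used=1 → run A
t=2: queue=[B,E,C] q_used=0 → run B
t=3: queue=[B,E,C] q_used=1 → run B
t=4: queue=[B,E,C] q_used=2 → run B
t=5: queue=[B,E,C,D] q_used=3 → run B
t=6: queue=[E,C,D,H] q_used=0 → run E
t=7: queue=[E,C,D,H] q_used=1 → run E
t=8: queue=[E,C,D,H] q_used=2 → run E
t=9: queue=[E,C,D,H] q_used=3 → run E
t=10: queue=[C,D,H] q_used=0 → run C
t=11: queue=[C,D,H] q_used=1 → run C
t=12: queue=[C,D,H] q_used=2 → run C
t=13: queue=[C,D,H] q_used=3 → run C
t=14: queue=[D,H,C] q_used=0 → run D
t=15: queue=[D,H,C] q_used=1 → run D
t=16: queue=[H,C] q_used=0 → run H
t=17: queue=[H,C] q_used=1 → run H
t=18: queue=[H,C] q_used=2 → run H
t=19: queue=[H,C] q_used=3 → run H
t=20: queue=[C,H] q_used=0 → run C
t=21: queue=[H] q_used=0 → run H
t=22: queue=[H] q_used=1 → run H
t=23: queue=[H] q_used=2 → run H
t=24: queue=[H] q_used=3 → run H
t=25: (idle)
t=26: (idle)
t=27: (idle)
t=28: (idle)
t=29: (idle)
t=30: (idle)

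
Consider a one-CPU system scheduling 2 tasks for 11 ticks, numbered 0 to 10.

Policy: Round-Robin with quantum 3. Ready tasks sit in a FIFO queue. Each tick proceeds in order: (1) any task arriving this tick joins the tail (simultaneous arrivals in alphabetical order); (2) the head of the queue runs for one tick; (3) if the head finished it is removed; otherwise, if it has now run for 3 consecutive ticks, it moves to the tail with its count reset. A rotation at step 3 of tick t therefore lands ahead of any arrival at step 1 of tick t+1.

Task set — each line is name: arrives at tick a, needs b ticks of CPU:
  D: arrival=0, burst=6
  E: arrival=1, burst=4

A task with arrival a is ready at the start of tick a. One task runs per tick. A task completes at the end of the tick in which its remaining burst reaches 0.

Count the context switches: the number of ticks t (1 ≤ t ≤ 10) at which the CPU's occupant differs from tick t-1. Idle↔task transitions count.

t=0: queue=[D] q_used=0 → run D
t=1: queue=[D,E] q_used=1 → run D
t=2: queue=[D,E] q_used=2 → run D
t=3: queue=[E,D] q_used=0 → run E
t=4: queue=[E,D] q_used=1 → run E
t=5: queue=[E,D] q_used=2 → run E
t=6: queue=[D,E] q_used=0 → run D
t=7: queue=[D,E] q_used=1 → run D
t=8: queue=[D,E] q_used=2 → run D
t=9: queue=[E] q_used=0 → run E
t=10: (idle)

context switches = 4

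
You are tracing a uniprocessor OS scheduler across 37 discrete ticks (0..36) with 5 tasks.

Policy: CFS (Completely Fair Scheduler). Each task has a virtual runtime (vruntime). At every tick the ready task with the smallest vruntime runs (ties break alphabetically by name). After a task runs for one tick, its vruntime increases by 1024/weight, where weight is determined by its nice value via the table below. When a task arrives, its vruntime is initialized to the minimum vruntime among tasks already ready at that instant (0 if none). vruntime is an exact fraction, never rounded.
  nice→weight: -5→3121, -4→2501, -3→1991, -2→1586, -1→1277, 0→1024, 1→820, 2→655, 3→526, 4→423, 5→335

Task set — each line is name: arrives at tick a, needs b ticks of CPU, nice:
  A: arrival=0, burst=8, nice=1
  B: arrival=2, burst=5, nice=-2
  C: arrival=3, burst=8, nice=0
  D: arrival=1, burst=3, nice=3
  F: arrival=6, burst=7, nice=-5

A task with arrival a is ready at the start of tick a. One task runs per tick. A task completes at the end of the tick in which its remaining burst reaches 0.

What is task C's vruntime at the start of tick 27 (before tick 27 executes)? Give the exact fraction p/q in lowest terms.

vruntime(C, start of tick 27) = 1486/205

t=0: vr[A=0] → run A
t=1: vr[A=256/205 D=256/205] → run A
t=2: vr[A=512/205 B=256/205 D=256/205] → run B
t=3: vr[A=512/205 B=307968/162565 C=256/205 D=256/205] → run C
t=4: vr[A=512/205 B=307968/162565 C=461/205 D=256/205] → run D
t=5: vr[A=512/205 B=307968/162565 C=461/205 D=172288/53915] → run B
t=6: vr[A=512/205 B=412928/162565 C=461/205 D=172288/53915 F=461/205] → run C
t=7: vr[A=512/205 B=412928/162565 C=666/205 D=172288/53915 F=461/205] → run F
t=8: vr[A=512/205 B=412928/162565 C=666/205 D=172288/53915 F=1648701/639805] → run A
t=9: vr[A=768/205 B=412928/162565 C=666/205 D=172288/53915 F=1648701/639805] → run B
t=10: vr[A=768/205 B=517888/162565 C=666/205 D=172288/53915 F=1648701/639805] → run F
t=11: vr[A=768/205 B=517888/162565 C=666/205 D=172288/53915 F=1858621/639805] → run F
t=12: vr[A=768/205 B=517888/162565 C=666/205 D=172288/53915 F=2068541/639805] → run B
t=13: vr[A=768/205 B=622848/162565 C=666/205 D=172288/53915 F=2068541/639805] → run D
t=14: vr[A=768/205 B=622848/162565 C=666/205 D=277248/53915 F=2068541/639805] → run F
t=15: vr[A=768/205 B=622848/162565 C=666/205 D=277248/53915 F=2278461/639805] → run C
t=16: vr[A=768/205 B=622848/162565 C=871/205 D=277248/53915 F=2278461/639805] → run F
t=17: vr[A=768/205 B=622848/162565 C=871/205 D=277248/53915 F=2488381/639805] → run A
t=18: vr[A=1024/205 B=622848/162565 C=871/205 D=277248/53915 F=2488381/639805] → run B
t=19: vr[A=1024/205 C=871/205 D=277248/53915 F=2488381/639805] → run F
t=20: vr[A=1024/205 C=871/205 D=277248/53915 F=2698301/639805] → run F
t=21: vr[A=1024/205 C=871/205 D=277248/53915] → run C
t=22: vr[A=1024/205 C=1076/205 D=277248/53915] → run A
t=23: vr[A=256/41 C=1076/205 D=277248/53915] → run D
t=24: vr[A=256/41 C=1076/205] → run C
t=25: vr[A=256/41 C=1281/205] → run A
t=26: vr[A=1536/205 C=1281/205] → run C
t=27: vr[A=1536/205 C=1486/205] → run C
t=28: vr[A=1536/205 C=1691/205] → run A
t=29: vr[A=1792/205 C=1691/205] → run C
t=30: vr[A=1792/205] → run A
t=31: (idle)
t=32: (idle)
t=33: (idle)
t=34: (idle)
t=35: (idle)
t=36: (idle)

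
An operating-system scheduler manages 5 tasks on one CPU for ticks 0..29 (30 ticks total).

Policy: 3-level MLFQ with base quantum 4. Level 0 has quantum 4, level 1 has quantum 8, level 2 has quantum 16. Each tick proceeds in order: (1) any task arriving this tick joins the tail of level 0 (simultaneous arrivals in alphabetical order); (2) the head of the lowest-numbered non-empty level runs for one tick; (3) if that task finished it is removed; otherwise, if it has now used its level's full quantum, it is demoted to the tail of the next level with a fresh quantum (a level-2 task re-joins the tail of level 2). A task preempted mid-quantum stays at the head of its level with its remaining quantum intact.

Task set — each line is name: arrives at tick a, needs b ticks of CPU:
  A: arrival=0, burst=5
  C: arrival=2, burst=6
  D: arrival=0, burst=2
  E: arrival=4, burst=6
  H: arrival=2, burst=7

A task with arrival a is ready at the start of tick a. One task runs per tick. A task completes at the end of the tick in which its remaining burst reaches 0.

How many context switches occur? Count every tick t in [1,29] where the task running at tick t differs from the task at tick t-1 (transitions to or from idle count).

context switches = 9

t=0: L0/L1/L2 = AD/-/- → run A
t=1: L0/L1/L2 = AD/-/- → run A
t=2: L0/L1/L2 = ADCH/-/- → run A
t=3: L0/L1/L2 = ADCH/-/- → run A
t=4: L0/L1/L2 = DCHE/A/- → run D
t=5: L0/L1/L2 = DCHE/A/- → run D
t=6: L0/L1/L2 = CHE/A/- → run C
t=7: L0/L1/L2 = CHE/A/- → run C
t=8: L0/L1/L2 = CHE/A/- → run C
t=9: L0/L1/L2 = CHE/A/- → run C
t=10: L0/L1/L2 = HE/AC/- → run H
t=11: L0/L1/L2 = HE/AC/- → run H
t=12: L0/L1/L2 = HE/AC/- → run H
t=13: L0/L1/L2 = HE/AC/- → run H
t=14: L0/L1/L2 = E/ACH/- → run E
t=15: L0/L1/L2 = E/ACH/- → run E
t=16: L0/L1/L2 = E/ACH/- → run E
t=17: L0/L1/L2 = E/ACH/- → run E
t=18: L0/L1/L2 = -/ACHE/- → run A
t=19: L0/L1/L2 = -/CHE/- → run C
t=20: L0/L1/L2 = -/CHE/- → run C
t=21: L0/L1/L2 = -/HE/- → run H
t=22: L0/L1/L2 = -/HE/- → run H
t=23: L0/L1/L2 = -/HE/- → run H
t=24: L0/L1/L2 = -/E/- → run E
t=25: L0/L1/L2 = -/E/- → run E
t=26: (idle)
t=27: (idle)
t=28: (idle)
t=29: (idle)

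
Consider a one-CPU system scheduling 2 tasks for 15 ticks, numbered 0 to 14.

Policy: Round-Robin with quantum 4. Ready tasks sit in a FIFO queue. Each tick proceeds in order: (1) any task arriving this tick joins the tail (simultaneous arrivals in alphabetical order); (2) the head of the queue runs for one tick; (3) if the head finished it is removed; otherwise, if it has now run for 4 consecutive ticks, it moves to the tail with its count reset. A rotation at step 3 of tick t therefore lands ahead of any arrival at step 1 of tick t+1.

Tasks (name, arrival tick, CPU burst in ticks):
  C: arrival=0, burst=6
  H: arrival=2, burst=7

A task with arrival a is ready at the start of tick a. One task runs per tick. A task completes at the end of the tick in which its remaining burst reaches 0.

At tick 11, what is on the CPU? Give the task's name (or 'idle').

t=0: queue=[C] q_used=0 → run C
t=1: queue=[C] q_used=1 → run C
t=2: queue=[C,H] q_used=2 → run C
t=3: queue=[C,H] q_used=3 → run C
t=4: queue=[H,C] q_used=0 → run H
t=5: queue=[H,C] q_used=1 → run H
t=6: queue=[H,C] q_used=2 → run H
t=7: queue=[H,C] q_used=3 → run H
t=8: queue=[C,H] q_used=0 → run C
t=9: queue=[C,H] q_used=1 → run C
t=10: queue=[H] q_used=0 → run H
t=11: queue=[H] q_used=1 → run H
t=12: queue=[H] q_used=2 → run H
t=13: (idle)
t=14: (idle)

running at tick 11 = H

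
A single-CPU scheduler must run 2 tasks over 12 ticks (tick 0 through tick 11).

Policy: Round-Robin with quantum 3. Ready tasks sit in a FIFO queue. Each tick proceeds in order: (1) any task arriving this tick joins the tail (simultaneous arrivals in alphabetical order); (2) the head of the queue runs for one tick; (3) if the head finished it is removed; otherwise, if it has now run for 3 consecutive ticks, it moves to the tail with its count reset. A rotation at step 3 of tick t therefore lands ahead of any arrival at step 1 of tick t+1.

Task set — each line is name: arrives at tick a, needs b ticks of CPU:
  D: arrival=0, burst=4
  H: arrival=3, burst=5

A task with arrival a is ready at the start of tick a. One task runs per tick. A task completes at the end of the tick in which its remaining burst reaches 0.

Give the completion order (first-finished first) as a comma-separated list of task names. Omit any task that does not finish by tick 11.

completion order = D, H

t=0: queue=[D] q_used=0 → run D
t=1: queue=[D] q_used=1 → run D
t=2: queue=[D] q_used=2 → run D
t=3: queue=[D,H] q_used=0 → run D
t=4: queue=[H] q_used=0 → run H
t=5: queue=[H] q_used=1 → run H
t=6: queue=[H] q_used=2 → run H
t=7: queue=[H] q_used=0 → run H
t=8: queue=[H] q_used=1 → run H
t=9: (idle)
t=10: (idle)
t=11: (idle)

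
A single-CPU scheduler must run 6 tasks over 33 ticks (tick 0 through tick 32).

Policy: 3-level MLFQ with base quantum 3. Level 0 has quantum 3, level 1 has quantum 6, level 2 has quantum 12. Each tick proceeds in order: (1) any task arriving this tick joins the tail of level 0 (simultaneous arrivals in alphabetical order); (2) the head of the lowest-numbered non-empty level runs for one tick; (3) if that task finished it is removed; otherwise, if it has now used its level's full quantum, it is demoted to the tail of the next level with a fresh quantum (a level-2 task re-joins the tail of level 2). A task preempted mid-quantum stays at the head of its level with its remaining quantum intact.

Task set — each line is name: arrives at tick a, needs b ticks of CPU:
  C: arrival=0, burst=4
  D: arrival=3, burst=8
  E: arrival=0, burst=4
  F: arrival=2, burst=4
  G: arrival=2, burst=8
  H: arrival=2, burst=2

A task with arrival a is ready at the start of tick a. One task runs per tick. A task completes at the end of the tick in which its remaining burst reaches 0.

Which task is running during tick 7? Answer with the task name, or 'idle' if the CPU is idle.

t=0: L0/L1/L2 = CE/-/- → run C
t=1: L0/L1/L2 = CE/-/- → run C
t=2: L0/L1/L2 = CEFGH/-/- → run C
t=3: L0/L1/L2 = EFGHD/C/- → run E
t=4: L0/L1/L2 = EFGHD/C/- → run E
t=5: L0/L1/L2 = EFGHD/C/- → run E
t=6: L0/L1/L2 = FGHD/CE/- → run F
t=7: L0/L1/L2 = FGHD/CE/- → run F
t=8: L0/L1/L2 = FGHD/CE/- → run F
t=9: L0/L1/L2 = GHD/CEF/- → run G
t=10: L0/L1/L2 = GHD/CEF/- → run G
t=11: L0/L1/L2 = GHD/CEF/- → run G
t=12: L0/L1/L2 = HD/CEFG/- → run H
t=13: L0/L1/L2 = HD/CEFG/- → run H
t=14: L0/L1/L2 = D/CEFG/- → run D
t=15: L0/L1/L2 = D/CEFG/- → run D
t=16: L0/L1/L2 = D/CEFG/- → run D
t=17: L0/L1/L2 = -/CEFGD/- → run C
t=18: L0/L1/L2 = -/EFGD/- → run E
t=19: L0/L1/L2 = -/FGD/- → run F
t=20: L0/L1/L2 = -/GD/- → run G
t=21: L0/L1/L2 = -/GD/- → run G
t=22: L0/L1/L2 = -/GD/- → run G
t=23: L0/L1/L2 = -/GD/- → run G
t=24: L0/L1/L2 = -/GD/- → run G
t=25: L0/L1/L2 = -/D/- → run D
t=26: L0/L1/L2 = -/D/- → run D
t=27: L0/L1/L2 = -/D/- → run D
t=28: L0/L1/L2 = -/D/- → run D
t=29: L0/L1/L2 = -/D/- → run D
t=30: (idle)
t=31: (idle)
t=32: (idle)

running at tick 7 = F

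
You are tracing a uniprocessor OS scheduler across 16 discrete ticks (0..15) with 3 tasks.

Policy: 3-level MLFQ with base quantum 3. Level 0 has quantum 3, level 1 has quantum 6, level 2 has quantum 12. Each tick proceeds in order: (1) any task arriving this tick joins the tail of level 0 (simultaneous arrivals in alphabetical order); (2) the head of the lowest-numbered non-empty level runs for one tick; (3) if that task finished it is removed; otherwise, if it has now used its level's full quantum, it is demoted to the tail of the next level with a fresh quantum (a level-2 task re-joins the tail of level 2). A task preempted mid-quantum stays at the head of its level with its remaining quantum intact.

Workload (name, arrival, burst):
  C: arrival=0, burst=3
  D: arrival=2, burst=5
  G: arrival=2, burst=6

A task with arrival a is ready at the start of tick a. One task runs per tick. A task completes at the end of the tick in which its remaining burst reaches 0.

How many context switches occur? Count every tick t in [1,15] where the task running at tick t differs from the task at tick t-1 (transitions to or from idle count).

t=0: L0/L1/L2 = C/-/- → run C
t=1: L0/L1/L2 = C/-/- → run C
t=2: L0/L1/L2 = CDG/-/- → run C
t=3: L0/L1/L2 = DG/-/- → run D
t=4: L0/L1/L2 = DG/-/- → run D
t=5: L0/L1/L2 = DG/-/- → run D
t=6: L0/L1/L2 = G/D/- → run G
t=7: L0/L1/L2 = G/D/- → run G
t=8: L0/L1/L2 = G/D/- → run G
t=9: L0/L1/L2 = -/DG/- → run D
t=10: L0/L1/L2 = -/DG/- → run D
t=11: L0/L1/L2 = -/G/- → run G
t=12: L0/L1/L2 = -/G/- → run G
t=13: L0/L1/L2 = -/G/- → run G
t=14: (idle)
t=15: (idle)

context switches = 5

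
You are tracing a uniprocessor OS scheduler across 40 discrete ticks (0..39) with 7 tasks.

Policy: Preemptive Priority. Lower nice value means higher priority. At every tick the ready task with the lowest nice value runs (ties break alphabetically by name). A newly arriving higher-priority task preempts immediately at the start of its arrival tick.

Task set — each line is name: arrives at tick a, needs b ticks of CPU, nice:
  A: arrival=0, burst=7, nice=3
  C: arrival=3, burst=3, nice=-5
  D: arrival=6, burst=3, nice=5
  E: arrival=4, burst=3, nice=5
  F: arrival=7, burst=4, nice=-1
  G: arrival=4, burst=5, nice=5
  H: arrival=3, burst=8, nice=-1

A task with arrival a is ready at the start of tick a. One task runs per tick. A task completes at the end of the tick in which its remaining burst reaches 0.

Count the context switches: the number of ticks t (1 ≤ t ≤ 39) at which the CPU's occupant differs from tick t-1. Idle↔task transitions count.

context switches = 9

t=0: ready={A} → run A
t=1: ready={A} → run A
t=2: ready={A} → run A
t=3: ready={A,C,H} → run C
t=4: ready={A,C,E,G,H} → run C
t=5: ready={A,C,E,G,H} → run C
t=6: ready={A,D,E,G,H} → run H
t=7: ready={A,D,E,F,G,H} → run F
t=8: ready={A,D,E,F,G,H} → run F
t=9: ready={A,D,E,F,G,H} → run F
t=10: ready={A,D,E,F,G,H} → run F
t=11: ready={A,D,E,G,H} → run H
t=12: ready={A,D,E,G,H} → run H
t=13: ready={A,D,E,G,H} → run H
t=14: ready={A,D,E,G,H} → run H
t=15: ready={A,D,E,G,H} → run H
t=16: ready={A,D,E,G,H} → run H
t=17: ready={A,D,E,G,H} → run H
t=18: ready={A,D,E,G} → run A
t=19: ready={A,D,E,G} → run A
t=20: ready={A,D,E,G} → run A
t=21: ready={A,D,E,G} → run A
t=22: ready={D,E,G} → run D
t=23: ready={D,E,G} → run D
t=24: ready={D,E,G} → run D
t=25: ready={E,G} → run E
t=26: ready={E,G} → run E
t=27: ready={E,G} → run E
t=28: ready={G} → run G
t=29: ready={G} → run G
t=30: ready={G} → run G
t=31: ready={G} → run G
t=32: ready={G} → run G
t=33: (idle)
t=34: (idle)
t=35: (idle)
t=36: (idle)
t=37: (idle)
t=38: (idle)
t=39: (idle)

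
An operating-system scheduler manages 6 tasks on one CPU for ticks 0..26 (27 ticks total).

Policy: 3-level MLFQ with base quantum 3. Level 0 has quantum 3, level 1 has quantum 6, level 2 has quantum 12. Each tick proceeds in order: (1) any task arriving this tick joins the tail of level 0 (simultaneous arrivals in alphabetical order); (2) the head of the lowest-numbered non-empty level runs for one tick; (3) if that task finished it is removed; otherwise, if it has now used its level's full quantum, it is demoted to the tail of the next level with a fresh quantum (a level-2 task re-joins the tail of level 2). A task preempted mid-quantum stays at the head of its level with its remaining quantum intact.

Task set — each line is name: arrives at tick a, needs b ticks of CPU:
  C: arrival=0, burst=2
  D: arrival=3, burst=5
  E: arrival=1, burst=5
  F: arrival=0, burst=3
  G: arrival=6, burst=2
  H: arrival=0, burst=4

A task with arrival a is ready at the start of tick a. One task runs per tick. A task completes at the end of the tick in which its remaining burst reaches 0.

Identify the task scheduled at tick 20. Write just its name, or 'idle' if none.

running at tick 20 = D

t=0: L0/L1/L2 = CFH/-/- → run C
t=1: L0/L1/L2 = CFHE/-/- → run C
t=2: L0/L1/L2 = FHE/-/- → run F
t=3: L0/L1/L2 = FHED/-/- → run F
t=4: L0/L1/L2 = FHED/-/- → run F
t=5: L0/L1/L2 = HED/-/- → run H
t=6: L0/L1/L2 = HEDG/-/- → run H
t=7: L0/L1/L2 = HEDG/-/- → run H
t=8: L0/L1/L2 = EDG/H/- → run E
t=9: L0/L1/L2 = EDG/H/- → run E
t=10: L0/L1/L2 = EDG/H/- → run E
t=11: L0/L1/L2 = DG/HE/- → run D
t=12: L0/L1/L2 = DG/HE/- → run D
t=13: L0/L1/L2 = DG/HE/- → run D
t=14: L0/L1/L2 = G/HED/- → run G
t=15: L0/L1/L2 = G/HED/- → run G
t=16: L0/L1/L2 = -/HED/- → run H
t=17: L0/L1/L2 = -/ED/- → run E
t=18: L0/L1/L2 = -/ED/- → run E
t=19: L0/L1/L2 = -/D/- → run D
t=20: L0/L1/L2 = -/D/- → run D
t=21: (idle)
t=22: (idle)
t=23: (idle)
t=24: (idle)
t=25: (idle)
t=26: (idle)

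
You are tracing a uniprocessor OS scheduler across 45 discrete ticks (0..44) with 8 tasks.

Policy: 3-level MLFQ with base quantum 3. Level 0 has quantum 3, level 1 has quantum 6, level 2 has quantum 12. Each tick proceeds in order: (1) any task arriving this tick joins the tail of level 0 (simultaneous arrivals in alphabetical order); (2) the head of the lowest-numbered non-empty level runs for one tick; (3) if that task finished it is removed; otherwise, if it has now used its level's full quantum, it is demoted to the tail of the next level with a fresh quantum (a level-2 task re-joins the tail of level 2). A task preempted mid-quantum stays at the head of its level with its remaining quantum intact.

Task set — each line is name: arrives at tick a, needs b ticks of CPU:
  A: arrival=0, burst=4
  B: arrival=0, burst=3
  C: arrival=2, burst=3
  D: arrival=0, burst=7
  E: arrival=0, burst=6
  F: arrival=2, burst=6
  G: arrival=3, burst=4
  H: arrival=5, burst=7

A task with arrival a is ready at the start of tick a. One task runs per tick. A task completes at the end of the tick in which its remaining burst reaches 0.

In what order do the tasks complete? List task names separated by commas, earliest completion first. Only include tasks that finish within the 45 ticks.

t=0: L0/L1/L2 = ABDE/-/- → run A
t=1: L0/L1/L2 = ABDE/-/- → run A
t=2: L0/L1/L2 = ABDECF/-/- → run A
t=3: L0/L1/L2 = BDECFG/A/- → run B
t=4: L0/L1/L2 = BDECFG/A/- → run B
t=5: L0/L1/L2 = BDECFGH/A/- → run B
t=6: L0/L1/L2 = DECFGH/A/- → run D
t=7: L0/L1/L2 = DECFGH/A/- → run D
t=8: L0/L1/L2 = DECFGH/A/- → run D
t=9: L0/L1/L2 = ECFGH/AD/- → run E
t=10: L0/L1/L2 = ECFGH/AD/- → run E
t=11: L0/L1/L2 = ECFGH/AD/- → run E
t=12: L0/L1/L2 = CFGH/ADE/- → run C
t=13: L0/L1/L2 = CFGH/ADE/- → run C
t=14: L0/L1/L2 = CFGH/ADE/- → run C
t=15: L0/L1/L2 = FGH/ADE/- → run F
t=16: L0/L1/L2 = FGH/ADE/- → run F
t=17: L0/L1/L2 = FGH/ADE/- → run F
t=18: L0/L1/L2 = GH/ADEF/- → run G
t=19: L0/L1/L2 = GH/ADEF/- → run G
t=20: L0/L1/L2 = GH/ADEF/- → run G
t=21: L0/L1/L2 = H/ADEFG/- → run H
t=22: L0/L1/L2 = H/ADEFG/- → run H
t=23: L0/L1/L2 = H/ADEFG/- → run H
t=24: L0/L1/L2 = -/ADEFGH/- → run A
t=25: L0/L1/L2 = -/DEFGH/- → run D
t=26: L0/L1/L2 = -/DEFGH/- → run D
t=27: L0/L1/L2 = -/DEFGH/- → run D
t=28: L0/L1/L2 = -/DEFGH/- → run D
t=29: L0/L1/L2 = -/EFGH/- → run E
t=30: L0/L1/L2 = -/EFGH/- → run E
t=31: L0/L1/L2 = -/EFGH/- → run E
t=32: L0/L1/L2 = -/FGH/- → run F
t=33: L0/L1/L2 = -/FGH/- → run F
t=34: L0/L1/L2 = -/FGH/- → run F
t=35: L0/L1/L2 = -/GH/- → run G
t=36: L0/L1/L2 = -/H/- → run H
t=37: L0/L1/L2 = -/H/- → run H
t=38: L0/L1/L2 = -/H/- → run H
t=39: L0/L1/L2 = -/H/- → run H
t=40: (idle)
t=41: (idle)
t=42: (idle)
t=43: (idle)
t=44: (idle)

completion order = B, C, A, D, E, F, G, H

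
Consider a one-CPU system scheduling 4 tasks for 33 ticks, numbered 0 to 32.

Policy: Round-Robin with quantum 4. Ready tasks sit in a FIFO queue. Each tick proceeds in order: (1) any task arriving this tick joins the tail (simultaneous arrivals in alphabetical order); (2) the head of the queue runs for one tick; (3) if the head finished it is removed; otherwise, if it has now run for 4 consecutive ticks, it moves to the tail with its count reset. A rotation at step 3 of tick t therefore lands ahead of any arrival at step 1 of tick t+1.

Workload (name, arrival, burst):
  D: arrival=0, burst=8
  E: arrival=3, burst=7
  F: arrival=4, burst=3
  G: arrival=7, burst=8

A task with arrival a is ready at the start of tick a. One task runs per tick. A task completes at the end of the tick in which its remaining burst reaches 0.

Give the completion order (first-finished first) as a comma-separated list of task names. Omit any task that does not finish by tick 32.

completion order = D, F, E, G

t=0: queue=[D] q_used=0 → run D
t=1: queue=[D] q_used=1 → run D
t=2: queue=[D] q_used=2 → run D
t=3: queue=[D,E] q_used=3 → run D
t=4: queue=[E,D,F] q_used=0 → run E
t=5: queue=[E,D,F] q_used=1 → run E
t=6: queue=[E,D,F] q_used=2 → run E
t=7: queue=[E,D,F,G] q_used=3 → run E
t=8: queue=[D,F,G,E] q_used=0 → run D
t=9: queue=[D,F,G,E] q_used=1 → run D
t=10: queue=[D,F,G,E] q_used=2 → run D
t=11: queue=[D,F,G,E] q_used=3 → run D
t=12: queue=[F,G,E] q_used=0 → run F
t=13: queue=[F,G,E] q_used=1 → run F
t=14: queue=[F,G,E] q_used=2 → run F
t=15: queue=[G,E] q_used=0 → run G
t=16: queue=[G,E] q_used=1 → run G
t=17: queue=[G,E] q_used=2 → run G
t=18: queue=[G,E] q_used=3 → run G
t=19: queue=[E,G] q_used=0 → run E
t=20: queue=[E,G] q_used=1 → run E
t=21: queue=[E,G] q_used=2 → run E
t=22: queue=[G] q_used=0 → run G
t=23: queue=[G] q_used=1 → run G
t=24: queue=[G] q_used=2 → run G
t=25: queue=[G] q_used=3 → run G
t=26: (idle)
t=27: (idle)
t=28: (idle)
t=29: (idle)
t=30: (idle)
t=31: (idle)
t=32: (idle)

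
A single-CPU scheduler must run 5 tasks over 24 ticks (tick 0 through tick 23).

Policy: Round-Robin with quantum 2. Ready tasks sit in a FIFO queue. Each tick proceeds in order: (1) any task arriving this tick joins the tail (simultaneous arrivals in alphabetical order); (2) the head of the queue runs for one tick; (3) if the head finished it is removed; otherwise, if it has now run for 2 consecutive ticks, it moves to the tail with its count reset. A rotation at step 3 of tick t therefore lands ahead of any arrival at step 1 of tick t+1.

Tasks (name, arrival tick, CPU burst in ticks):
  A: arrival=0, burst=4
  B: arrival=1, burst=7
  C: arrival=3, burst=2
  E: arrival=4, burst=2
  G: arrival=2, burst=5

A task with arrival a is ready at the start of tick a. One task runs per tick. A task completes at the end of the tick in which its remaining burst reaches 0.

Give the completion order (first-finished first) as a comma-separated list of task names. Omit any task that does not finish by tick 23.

t=0: queue=[A] q_used=0 → run A
t=1: queue=[A,B] q_used=1 → run A
t=2: queue=[B,A,G] q_used=0 → run B
t=3: queue=[B,A,G,C] q_used=1 → run B
t=4: queue=[A,G,C,B,E] q_used=0 → run A
t=5: queue=[A,G,C,B,E] q_used=1 → run A
t=6: queue=[G,C,B,E] q_used=0 → run G
t=7: queue=[G,C,B,E] q_used=1 → run G
t=8: queue=[C,B,E,G] q_used=0 → run C
t=9: queue=[C,B,E,G] q_used=1 → run C
t=10: queue=[B,E,G] q_used=0 → run B
t=11: queue=[B,E,G] q_used=1 → run B
t=12: queue=[E,G,B] q_used=0 → run E
t=13: queue=[E,G,B] q_used=1 → run E
t=14: queue=[G,B] q_used=0 → run G
t=15: queue=[G,B] q_used=1 → run G
t=16: queue=[B,G] q_used=0 → run B
t=17: queue=[B,G] q_used=1 → run B
t=18: queue=[G,B] q_used=0 → run G
t=19: queue=[B] q_used=0 → run B
t=20: (idle)
t=21: (idle)
t=22: (idle)
t=23: (idle)

completion order = A, C, E, G, B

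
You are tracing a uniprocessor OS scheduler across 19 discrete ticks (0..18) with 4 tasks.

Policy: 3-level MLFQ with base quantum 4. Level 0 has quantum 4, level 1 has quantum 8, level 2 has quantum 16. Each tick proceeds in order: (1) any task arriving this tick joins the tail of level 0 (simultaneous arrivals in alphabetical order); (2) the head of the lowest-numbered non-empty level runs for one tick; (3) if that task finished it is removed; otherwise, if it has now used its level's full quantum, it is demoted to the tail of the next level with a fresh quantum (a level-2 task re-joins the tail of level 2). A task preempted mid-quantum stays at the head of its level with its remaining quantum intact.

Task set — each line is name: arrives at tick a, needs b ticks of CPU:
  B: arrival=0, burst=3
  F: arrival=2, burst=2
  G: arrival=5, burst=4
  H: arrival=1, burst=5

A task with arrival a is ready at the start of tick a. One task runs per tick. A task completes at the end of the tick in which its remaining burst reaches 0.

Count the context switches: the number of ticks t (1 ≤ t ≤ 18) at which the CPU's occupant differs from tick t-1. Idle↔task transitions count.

t=0: L0/L1/L2 = B/-/- → run B
t=1: L0/L1/L2 = BH/-/- → run B
t=2: L0/L1/L2 = BHF/-/- → run B
t=3: L0/L1/L2 = HF/-/- → run H
t=4: L0/L1/L2 = HF/-/- → run H
t=5: L0/L1/L2 = HFG/-/- → run H
t=6: L0/L1/L2 = HFG/-/- → run H
t=7: L0/L1/L2 = FG/H/- → run F
t=8: L0/L1/L2 = FG/H/- → run F
t=9: L0/L1/L2 = G/H/- → run G
t=10: L0/L1/L2 = G/H/- → run G
t=11: L0/L1/L2 = G/H/- → run G
t=12: L0/L1/L2 = G/H/- → run G
t=13: L0/L1/L2 = -/H/- → run H
t=14: (idle)
t=15: (idle)
t=16: (idle)
t=17: (idle)
t=18: (idle)

context switches = 5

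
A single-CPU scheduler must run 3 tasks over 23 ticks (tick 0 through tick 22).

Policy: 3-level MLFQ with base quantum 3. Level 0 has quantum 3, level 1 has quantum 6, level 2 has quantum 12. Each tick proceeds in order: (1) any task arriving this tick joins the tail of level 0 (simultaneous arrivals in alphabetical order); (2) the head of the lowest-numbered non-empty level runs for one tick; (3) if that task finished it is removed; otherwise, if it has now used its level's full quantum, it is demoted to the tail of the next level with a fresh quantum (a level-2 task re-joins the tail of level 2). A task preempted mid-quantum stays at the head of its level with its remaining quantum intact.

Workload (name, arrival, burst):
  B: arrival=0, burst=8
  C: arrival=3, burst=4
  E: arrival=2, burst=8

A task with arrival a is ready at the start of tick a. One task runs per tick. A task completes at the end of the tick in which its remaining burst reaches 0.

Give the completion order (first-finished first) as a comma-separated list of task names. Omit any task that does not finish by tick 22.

completion order = B, E, C

t=0: L0/L1/L2 = B/-/- → run B
t=1: L0/L1/L2 = B/-/- → run B
t=2: L0/L1/L2 = BE/-/- → run B
t=3: L0/L1/L2 = EC/B/- → run E
t=4: L0/L1/L2 = EC/B/- → run E
t=5: L0/L1/L2 = EC/B/- → run E
t=6: L0/L1/L2 = C/BE/- → run C
t=7: L0/L1/L2 = C/BE/- → run C
t=8: L0/L1/L2 = C/BE/- → run C
t=9: L0/L1/L2 = -/BEC/- → run B
t=10: L0/L1/L2 = -/BEC/- → run B
t=11: L0/L1/L2 = -/BEC/- → run B
t=12: L0/L1/L2 = -/BEC/- → run B
t=13: L0/L1/L2 = -/BEC/- → run B
t=14: L0/L1/L2 = -/EC/- → run E
t=15: L0/L1/L2 = -/EC/- → run E
t=16: L0/L1/L2 = -/EC/- → run E
t=17: L0/L1/L2 = -/EC/- → run E
t=18: L0/L1/L2 = -/EC/- → run E
t=19: L0/L1/L2 = -/C/- → run C
t=20: (idle)
t=21: (idle)
t=22: (idle)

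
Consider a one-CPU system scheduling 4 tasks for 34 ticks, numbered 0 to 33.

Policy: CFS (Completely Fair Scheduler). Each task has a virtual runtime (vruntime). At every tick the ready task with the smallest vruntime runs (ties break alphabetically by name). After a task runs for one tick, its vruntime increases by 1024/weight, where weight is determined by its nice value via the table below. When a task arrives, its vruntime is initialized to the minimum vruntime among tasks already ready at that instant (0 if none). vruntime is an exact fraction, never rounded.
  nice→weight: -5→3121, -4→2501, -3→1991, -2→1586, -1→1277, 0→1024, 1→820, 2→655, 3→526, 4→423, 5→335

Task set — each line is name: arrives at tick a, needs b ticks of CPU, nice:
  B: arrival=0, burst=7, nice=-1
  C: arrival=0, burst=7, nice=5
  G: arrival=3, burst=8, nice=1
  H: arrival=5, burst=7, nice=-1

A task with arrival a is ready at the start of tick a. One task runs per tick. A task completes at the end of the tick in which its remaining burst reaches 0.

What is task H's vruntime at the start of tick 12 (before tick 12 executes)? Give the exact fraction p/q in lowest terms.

t=0: vr[B=0 C=0] → run B
t=1: vr[B=1024/1277 C=0] → run C
t=2: vr[B=1024/1277 C=1024/335] → run B
t=3: vr[B=2048/1277 C=1024/335 G=2048/1277] → run B
t=4: vr[B=3072/1277 C=1024/335 G=2048/1277] → run G
t=5: vr[B=3072/1277 C=1024/335 G=746752/261785 H=3072/1277] → run B
t=6: vr[B=4096/1277 C=1024/335 G=746752/261785 H=3072/1277] → run H
t=7: vr[B=4096/1277 C=1024/335 G=746752/261785 H=4096/1277] → run G
t=8: vr[B=4096/1277 C=1024/335 G=1073664/261785 H=4096/1277] → run C
t=9: vr[B=4096/1277 C=2048/335 G=1073664/261785 H=4096/1277] → run B
t=10: vr[B=5120/1277 C=2048/335 G=1073664/261785 H=4096/1277] → run H
t=11: vr[B=5120/1277 C=2048/335 G=1073664/261785 H=5120/1277] → run B
t=12: vr[B=6144/1277 C=2048/335 G=1073664/261785 H=5120/1277] → run H
t=13: vr[B=6144/1277 C=2048/335 G=1073664/261785 H=6144/1277] → run G
t=14: vr[B=6144/1277 C=2048/335 G=1400576/261785 H=6144/1277] → run B
t=15: vr[C=2048/335 G=1400576/261785 H=6144/1277] → run H
t=16: vr[C=2048/335 G=1400576/261785 H=7168/1277] → run G
t=17: vr[C=2048/335 G=1727488/261785 H=7168/1277] → run H
t=18: vr[C=2048/335 G=1727488/261785 H=8192/1277] → run C
t=19: vr[C=3072/335 G=1727488/261785 H=8192/1277] → run H
t=20: vr[C=3072/335 G=1727488/261785 H=9216/1277] → run G
t=21: vr[C=3072/335 G=410880/52357 H=9216/1277] → run H
t=22: vr[C=3072/335 G=410880/52357] → run G
t=23: vr[C=3072/335 G=2381312/261785] → run G
t=24: vr[C=3072/335 G=2708224/261785] → run C
t=25: vr[C=4096/335 G=2708224/261785] → run G
t=26: vr[C=4096/335] → run C
t=27: vr[C=1024/67] → run C
t=28: vr[C=6144/335] → run C
t=29: (idle)
t=30: (idle)
t=31: (idle)
t=32: (idle)
t=33: (idle)

vruntime(H, start of tick 12) = 5120/1277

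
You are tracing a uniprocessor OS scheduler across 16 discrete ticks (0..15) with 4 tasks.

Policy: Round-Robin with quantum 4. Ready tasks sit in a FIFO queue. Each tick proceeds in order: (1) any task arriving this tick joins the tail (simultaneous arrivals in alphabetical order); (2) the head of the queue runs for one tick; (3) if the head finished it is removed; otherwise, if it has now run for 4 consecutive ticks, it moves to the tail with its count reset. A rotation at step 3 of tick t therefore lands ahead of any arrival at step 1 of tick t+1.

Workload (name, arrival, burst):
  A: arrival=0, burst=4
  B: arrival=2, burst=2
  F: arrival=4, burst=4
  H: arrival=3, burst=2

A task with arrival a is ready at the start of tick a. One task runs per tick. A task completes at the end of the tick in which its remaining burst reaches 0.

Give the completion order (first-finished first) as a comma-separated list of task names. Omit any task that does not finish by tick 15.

t=0: queue=[A] q_used=0 → run A
t=1: queue=[A] q_used=1 → run A
t=2: queue=[A,B] q_used=2 → run A
t=3: queue=[A,B,H] q_used=3 → run A
t=4: queue=[B,H,F] q_used=0 → run B
t=5: queue=[B,H,F] q_used=1 → run B
t=6: queue=[H,F] q_used=0 → run H
t=7: queue=[H,F] q_used=1 → run H
t=8: queue=[F] q_used=0 → run F
t=9: queue=[F] q_used=1 → run F
t=10: queue=[F] q_used=2 → run F
t=11: queue=[F] q_used=3 → run F
t=12: (idle)
t=13: (idle)
t=14: (idle)
t=15: (idle)

completion order = A, B, H, F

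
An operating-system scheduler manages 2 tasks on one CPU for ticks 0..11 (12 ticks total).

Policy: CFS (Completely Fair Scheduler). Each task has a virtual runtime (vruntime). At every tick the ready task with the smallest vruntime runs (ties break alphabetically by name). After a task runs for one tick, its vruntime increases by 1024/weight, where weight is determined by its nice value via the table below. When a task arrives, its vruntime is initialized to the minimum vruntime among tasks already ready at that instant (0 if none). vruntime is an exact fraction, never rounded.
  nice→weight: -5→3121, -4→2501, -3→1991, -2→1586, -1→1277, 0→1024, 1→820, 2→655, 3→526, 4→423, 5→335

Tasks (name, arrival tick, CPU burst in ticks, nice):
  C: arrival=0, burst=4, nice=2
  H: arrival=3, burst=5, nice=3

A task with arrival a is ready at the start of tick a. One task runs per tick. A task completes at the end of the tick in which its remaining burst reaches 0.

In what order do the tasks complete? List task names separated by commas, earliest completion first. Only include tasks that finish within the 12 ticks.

t=0: vr[C=0] → run C
t=1: vr[C=1024/655] → run C
t=2: vr[C=2048/655] → run C
t=3: vr[C=3072/655 H=3072/655] → run C
t=4: vr[H=3072/655] → run H
t=5: vr[H=1143296/172265] → run H
t=6: vr[H=1478656/172265] → run H
t=7: vr[H=1814016/172265] → run H
t=8: vr[H=2149376/172265] → run H
t=9: (idle)
t=10: (idle)
t=11: (idle)

completion order = C, H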